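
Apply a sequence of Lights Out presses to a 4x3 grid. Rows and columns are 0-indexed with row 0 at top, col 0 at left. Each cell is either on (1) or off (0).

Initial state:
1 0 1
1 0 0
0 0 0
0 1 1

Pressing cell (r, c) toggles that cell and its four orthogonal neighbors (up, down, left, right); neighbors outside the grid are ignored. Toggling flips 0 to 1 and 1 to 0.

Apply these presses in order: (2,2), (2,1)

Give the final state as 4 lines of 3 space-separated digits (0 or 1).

Answer: 1 0 1
1 1 1
1 0 0
0 0 0

Derivation:
After press 1 at (2,2):
1 0 1
1 0 1
0 1 1
0 1 0

After press 2 at (2,1):
1 0 1
1 1 1
1 0 0
0 0 0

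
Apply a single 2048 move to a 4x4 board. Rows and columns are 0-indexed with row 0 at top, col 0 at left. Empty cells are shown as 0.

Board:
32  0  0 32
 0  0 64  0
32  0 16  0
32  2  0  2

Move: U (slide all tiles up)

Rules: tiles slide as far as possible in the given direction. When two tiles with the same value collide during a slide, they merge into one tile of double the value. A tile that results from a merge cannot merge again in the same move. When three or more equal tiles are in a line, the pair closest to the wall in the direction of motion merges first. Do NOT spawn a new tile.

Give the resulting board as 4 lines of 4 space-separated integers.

Answer: 64  2 64 32
32  0 16  2
 0  0  0  0
 0  0  0  0

Derivation:
Slide up:
col 0: [32, 0, 32, 32] -> [64, 32, 0, 0]
col 1: [0, 0, 0, 2] -> [2, 0, 0, 0]
col 2: [0, 64, 16, 0] -> [64, 16, 0, 0]
col 3: [32, 0, 0, 2] -> [32, 2, 0, 0]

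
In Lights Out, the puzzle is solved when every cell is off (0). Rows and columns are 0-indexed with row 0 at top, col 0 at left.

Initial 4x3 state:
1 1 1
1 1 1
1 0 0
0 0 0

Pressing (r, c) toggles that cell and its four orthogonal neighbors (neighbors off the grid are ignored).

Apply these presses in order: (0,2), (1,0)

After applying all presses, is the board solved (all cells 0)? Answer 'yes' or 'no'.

Answer: yes

Derivation:
After press 1 at (0,2):
1 0 0
1 1 0
1 0 0
0 0 0

After press 2 at (1,0):
0 0 0
0 0 0
0 0 0
0 0 0

Lights still on: 0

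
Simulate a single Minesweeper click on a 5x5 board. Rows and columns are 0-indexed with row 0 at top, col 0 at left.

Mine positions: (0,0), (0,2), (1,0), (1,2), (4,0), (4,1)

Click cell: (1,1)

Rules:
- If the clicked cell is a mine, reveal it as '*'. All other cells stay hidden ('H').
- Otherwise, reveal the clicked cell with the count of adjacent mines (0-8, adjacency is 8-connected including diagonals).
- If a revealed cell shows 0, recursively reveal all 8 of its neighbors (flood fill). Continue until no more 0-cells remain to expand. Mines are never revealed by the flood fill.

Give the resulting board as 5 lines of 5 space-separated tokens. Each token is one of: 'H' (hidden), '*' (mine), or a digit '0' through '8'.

H H H H H
H 4 H H H
H H H H H
H H H H H
H H H H H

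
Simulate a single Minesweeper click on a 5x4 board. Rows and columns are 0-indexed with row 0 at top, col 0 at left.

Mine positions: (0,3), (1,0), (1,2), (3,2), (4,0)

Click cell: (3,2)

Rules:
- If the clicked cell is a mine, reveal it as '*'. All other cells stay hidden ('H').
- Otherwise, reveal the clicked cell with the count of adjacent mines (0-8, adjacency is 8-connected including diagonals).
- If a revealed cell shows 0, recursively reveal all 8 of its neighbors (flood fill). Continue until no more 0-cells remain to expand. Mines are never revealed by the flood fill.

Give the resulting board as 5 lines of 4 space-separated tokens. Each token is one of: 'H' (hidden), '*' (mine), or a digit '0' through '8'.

H H H H
H H H H
H H H H
H H * H
H H H H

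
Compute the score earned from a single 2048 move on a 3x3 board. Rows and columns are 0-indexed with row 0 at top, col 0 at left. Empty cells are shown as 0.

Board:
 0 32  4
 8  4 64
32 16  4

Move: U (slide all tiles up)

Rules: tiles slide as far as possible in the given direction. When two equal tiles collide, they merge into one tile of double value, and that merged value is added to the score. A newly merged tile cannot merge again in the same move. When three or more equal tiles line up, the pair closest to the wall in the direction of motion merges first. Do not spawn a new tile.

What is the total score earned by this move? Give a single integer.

Slide up:
col 0: [0, 8, 32] -> [8, 32, 0]  score +0 (running 0)
col 1: [32, 4, 16] -> [32, 4, 16]  score +0 (running 0)
col 2: [4, 64, 4] -> [4, 64, 4]  score +0 (running 0)
Board after move:
 8 32  4
32  4 64
 0 16  4

Answer: 0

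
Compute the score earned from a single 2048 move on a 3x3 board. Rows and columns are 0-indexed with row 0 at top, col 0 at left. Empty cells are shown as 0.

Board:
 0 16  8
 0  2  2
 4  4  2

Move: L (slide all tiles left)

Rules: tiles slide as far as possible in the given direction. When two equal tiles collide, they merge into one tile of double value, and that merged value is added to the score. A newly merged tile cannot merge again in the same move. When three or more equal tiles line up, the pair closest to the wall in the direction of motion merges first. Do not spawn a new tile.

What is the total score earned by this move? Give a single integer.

Answer: 12

Derivation:
Slide left:
row 0: [0, 16, 8] -> [16, 8, 0]  score +0 (running 0)
row 1: [0, 2, 2] -> [4, 0, 0]  score +4 (running 4)
row 2: [4, 4, 2] -> [8, 2, 0]  score +8 (running 12)
Board after move:
16  8  0
 4  0  0
 8  2  0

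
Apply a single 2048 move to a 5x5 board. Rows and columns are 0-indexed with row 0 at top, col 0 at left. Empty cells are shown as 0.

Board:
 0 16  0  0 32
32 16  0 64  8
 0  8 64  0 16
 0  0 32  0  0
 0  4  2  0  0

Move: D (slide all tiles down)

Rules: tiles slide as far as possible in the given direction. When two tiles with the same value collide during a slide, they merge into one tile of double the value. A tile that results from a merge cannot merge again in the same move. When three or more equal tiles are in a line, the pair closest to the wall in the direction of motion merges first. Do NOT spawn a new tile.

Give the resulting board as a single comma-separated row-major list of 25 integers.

Slide down:
col 0: [0, 32, 0, 0, 0] -> [0, 0, 0, 0, 32]
col 1: [16, 16, 8, 0, 4] -> [0, 0, 32, 8, 4]
col 2: [0, 0, 64, 32, 2] -> [0, 0, 64, 32, 2]
col 3: [0, 64, 0, 0, 0] -> [0, 0, 0, 0, 64]
col 4: [32, 8, 16, 0, 0] -> [0, 0, 32, 8, 16]

Answer: 0, 0, 0, 0, 0, 0, 0, 0, 0, 0, 0, 32, 64, 0, 32, 0, 8, 32, 0, 8, 32, 4, 2, 64, 16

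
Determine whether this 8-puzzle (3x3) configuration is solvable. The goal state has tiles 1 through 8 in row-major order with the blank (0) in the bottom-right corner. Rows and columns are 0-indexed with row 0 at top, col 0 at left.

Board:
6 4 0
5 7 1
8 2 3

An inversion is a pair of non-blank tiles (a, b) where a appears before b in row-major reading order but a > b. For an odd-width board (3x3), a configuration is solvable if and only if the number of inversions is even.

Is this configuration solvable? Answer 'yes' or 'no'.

Answer: yes

Derivation:
Inversions (pairs i<j in row-major order where tile[i] > tile[j] > 0): 16
16 is even, so the puzzle is solvable.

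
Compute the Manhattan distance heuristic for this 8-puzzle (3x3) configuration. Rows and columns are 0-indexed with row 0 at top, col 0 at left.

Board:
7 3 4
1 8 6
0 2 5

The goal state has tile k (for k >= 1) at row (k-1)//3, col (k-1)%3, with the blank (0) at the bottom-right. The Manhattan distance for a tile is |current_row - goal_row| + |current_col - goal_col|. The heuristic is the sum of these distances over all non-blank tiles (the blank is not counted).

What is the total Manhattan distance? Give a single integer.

Tile 7: at (0,0), goal (2,0), distance |0-2|+|0-0| = 2
Tile 3: at (0,1), goal (0,2), distance |0-0|+|1-2| = 1
Tile 4: at (0,2), goal (1,0), distance |0-1|+|2-0| = 3
Tile 1: at (1,0), goal (0,0), distance |1-0|+|0-0| = 1
Tile 8: at (1,1), goal (2,1), distance |1-2|+|1-1| = 1
Tile 6: at (1,2), goal (1,2), distance |1-1|+|2-2| = 0
Tile 2: at (2,1), goal (0,1), distance |2-0|+|1-1| = 2
Tile 5: at (2,2), goal (1,1), distance |2-1|+|2-1| = 2
Sum: 2 + 1 + 3 + 1 + 1 + 0 + 2 + 2 = 12

Answer: 12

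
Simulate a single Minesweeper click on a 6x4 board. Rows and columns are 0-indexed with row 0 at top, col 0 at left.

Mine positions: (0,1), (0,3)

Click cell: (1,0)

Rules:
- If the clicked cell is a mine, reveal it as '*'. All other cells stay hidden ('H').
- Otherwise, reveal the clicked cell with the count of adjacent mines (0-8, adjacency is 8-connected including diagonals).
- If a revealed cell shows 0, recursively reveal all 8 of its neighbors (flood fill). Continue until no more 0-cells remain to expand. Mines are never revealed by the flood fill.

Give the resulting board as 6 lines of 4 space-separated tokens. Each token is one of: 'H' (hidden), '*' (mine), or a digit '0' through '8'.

H H H H
1 H H H
H H H H
H H H H
H H H H
H H H H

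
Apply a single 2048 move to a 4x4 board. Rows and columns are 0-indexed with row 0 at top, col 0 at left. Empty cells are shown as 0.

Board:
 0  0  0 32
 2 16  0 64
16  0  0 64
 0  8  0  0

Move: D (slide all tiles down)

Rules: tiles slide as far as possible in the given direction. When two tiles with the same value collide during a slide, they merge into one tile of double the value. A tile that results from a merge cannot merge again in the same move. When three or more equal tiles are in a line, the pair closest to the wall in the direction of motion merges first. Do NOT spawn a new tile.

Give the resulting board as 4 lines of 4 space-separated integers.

Answer:   0   0   0   0
  0   0   0   0
  2  16   0  32
 16   8   0 128

Derivation:
Slide down:
col 0: [0, 2, 16, 0] -> [0, 0, 2, 16]
col 1: [0, 16, 0, 8] -> [0, 0, 16, 8]
col 2: [0, 0, 0, 0] -> [0, 0, 0, 0]
col 3: [32, 64, 64, 0] -> [0, 0, 32, 128]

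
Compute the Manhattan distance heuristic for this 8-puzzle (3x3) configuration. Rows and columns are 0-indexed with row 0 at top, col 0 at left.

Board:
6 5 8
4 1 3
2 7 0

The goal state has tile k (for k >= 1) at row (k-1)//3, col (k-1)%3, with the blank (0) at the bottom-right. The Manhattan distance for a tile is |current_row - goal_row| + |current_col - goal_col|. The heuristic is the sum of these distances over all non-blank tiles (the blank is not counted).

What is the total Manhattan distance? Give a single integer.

Tile 6: at (0,0), goal (1,2), distance |0-1|+|0-2| = 3
Tile 5: at (0,1), goal (1,1), distance |0-1|+|1-1| = 1
Tile 8: at (0,2), goal (2,1), distance |0-2|+|2-1| = 3
Tile 4: at (1,0), goal (1,0), distance |1-1|+|0-0| = 0
Tile 1: at (1,1), goal (0,0), distance |1-0|+|1-0| = 2
Tile 3: at (1,2), goal (0,2), distance |1-0|+|2-2| = 1
Tile 2: at (2,0), goal (0,1), distance |2-0|+|0-1| = 3
Tile 7: at (2,1), goal (2,0), distance |2-2|+|1-0| = 1
Sum: 3 + 1 + 3 + 0 + 2 + 1 + 3 + 1 = 14

Answer: 14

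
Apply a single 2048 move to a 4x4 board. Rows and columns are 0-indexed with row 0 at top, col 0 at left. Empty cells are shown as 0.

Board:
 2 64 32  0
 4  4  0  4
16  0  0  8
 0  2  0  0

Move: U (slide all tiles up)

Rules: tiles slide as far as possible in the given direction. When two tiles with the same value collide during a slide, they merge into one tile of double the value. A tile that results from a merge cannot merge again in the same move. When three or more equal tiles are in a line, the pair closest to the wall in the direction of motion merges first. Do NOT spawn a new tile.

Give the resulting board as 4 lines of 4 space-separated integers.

Answer:  2 64 32  4
 4  4  0  8
16  2  0  0
 0  0  0  0

Derivation:
Slide up:
col 0: [2, 4, 16, 0] -> [2, 4, 16, 0]
col 1: [64, 4, 0, 2] -> [64, 4, 2, 0]
col 2: [32, 0, 0, 0] -> [32, 0, 0, 0]
col 3: [0, 4, 8, 0] -> [4, 8, 0, 0]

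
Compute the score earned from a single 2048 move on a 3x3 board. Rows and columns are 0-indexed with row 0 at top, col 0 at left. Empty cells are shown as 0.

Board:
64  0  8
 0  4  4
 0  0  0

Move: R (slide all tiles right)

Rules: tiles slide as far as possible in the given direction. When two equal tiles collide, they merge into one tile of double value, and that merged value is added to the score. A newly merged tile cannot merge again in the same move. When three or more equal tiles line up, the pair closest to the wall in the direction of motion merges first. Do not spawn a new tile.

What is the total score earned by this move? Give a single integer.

Answer: 8

Derivation:
Slide right:
row 0: [64, 0, 8] -> [0, 64, 8]  score +0 (running 0)
row 1: [0, 4, 4] -> [0, 0, 8]  score +8 (running 8)
row 2: [0, 0, 0] -> [0, 0, 0]  score +0 (running 8)
Board after move:
 0 64  8
 0  0  8
 0  0  0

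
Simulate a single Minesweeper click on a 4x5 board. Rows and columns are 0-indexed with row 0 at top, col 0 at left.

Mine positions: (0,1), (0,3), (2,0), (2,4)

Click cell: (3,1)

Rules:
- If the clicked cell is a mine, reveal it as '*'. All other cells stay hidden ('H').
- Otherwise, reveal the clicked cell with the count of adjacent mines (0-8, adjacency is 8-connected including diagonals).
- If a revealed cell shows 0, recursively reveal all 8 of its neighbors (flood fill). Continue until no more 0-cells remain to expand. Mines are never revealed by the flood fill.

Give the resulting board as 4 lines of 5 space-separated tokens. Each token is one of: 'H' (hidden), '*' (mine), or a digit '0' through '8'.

H H H H H
H H H H H
H H H H H
H 1 H H H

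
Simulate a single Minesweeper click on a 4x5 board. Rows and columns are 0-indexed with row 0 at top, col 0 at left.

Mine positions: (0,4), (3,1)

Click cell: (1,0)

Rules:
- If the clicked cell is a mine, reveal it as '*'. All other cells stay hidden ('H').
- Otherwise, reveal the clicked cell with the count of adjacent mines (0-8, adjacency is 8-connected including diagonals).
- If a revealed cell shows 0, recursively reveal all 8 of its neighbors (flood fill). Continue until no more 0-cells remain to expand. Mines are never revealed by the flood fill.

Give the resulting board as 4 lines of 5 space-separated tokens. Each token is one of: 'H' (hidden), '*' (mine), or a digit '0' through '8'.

0 0 0 1 H
0 0 0 1 1
1 1 1 0 0
H H 1 0 0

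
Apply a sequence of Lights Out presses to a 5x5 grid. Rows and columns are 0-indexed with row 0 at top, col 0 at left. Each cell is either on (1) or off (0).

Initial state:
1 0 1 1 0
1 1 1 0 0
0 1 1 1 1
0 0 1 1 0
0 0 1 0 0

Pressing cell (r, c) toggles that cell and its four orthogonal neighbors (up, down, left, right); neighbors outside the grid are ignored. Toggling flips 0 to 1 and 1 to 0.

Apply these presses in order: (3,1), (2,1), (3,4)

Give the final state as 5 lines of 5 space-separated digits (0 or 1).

Answer: 1 0 1 1 0
1 0 1 0 0
1 1 0 1 0
1 0 0 0 1
0 1 1 0 1

Derivation:
After press 1 at (3,1):
1 0 1 1 0
1 1 1 0 0
0 0 1 1 1
1 1 0 1 0
0 1 1 0 0

After press 2 at (2,1):
1 0 1 1 0
1 0 1 0 0
1 1 0 1 1
1 0 0 1 0
0 1 1 0 0

After press 3 at (3,4):
1 0 1 1 0
1 0 1 0 0
1 1 0 1 0
1 0 0 0 1
0 1 1 0 1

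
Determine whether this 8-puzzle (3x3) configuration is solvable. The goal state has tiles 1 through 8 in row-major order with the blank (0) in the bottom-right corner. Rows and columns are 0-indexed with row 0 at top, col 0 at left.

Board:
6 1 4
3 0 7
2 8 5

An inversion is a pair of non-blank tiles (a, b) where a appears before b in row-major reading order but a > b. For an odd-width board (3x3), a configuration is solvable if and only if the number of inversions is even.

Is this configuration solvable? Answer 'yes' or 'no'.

Answer: no

Derivation:
Inversions (pairs i<j in row-major order where tile[i] > tile[j] > 0): 11
11 is odd, so the puzzle is not solvable.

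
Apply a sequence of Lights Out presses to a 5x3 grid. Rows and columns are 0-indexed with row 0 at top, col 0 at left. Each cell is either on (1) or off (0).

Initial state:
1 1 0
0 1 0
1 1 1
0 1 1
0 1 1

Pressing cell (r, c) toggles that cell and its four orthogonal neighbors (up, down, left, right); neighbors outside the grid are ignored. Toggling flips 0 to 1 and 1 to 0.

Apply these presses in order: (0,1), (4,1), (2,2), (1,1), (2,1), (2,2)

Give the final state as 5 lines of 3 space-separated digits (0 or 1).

Answer: 0 1 1
1 0 1
0 1 0
0 1 1
1 0 0

Derivation:
After press 1 at (0,1):
0 0 1
0 0 0
1 1 1
0 1 1
0 1 1

After press 2 at (4,1):
0 0 1
0 0 0
1 1 1
0 0 1
1 0 0

After press 3 at (2,2):
0 0 1
0 0 1
1 0 0
0 0 0
1 0 0

After press 4 at (1,1):
0 1 1
1 1 0
1 1 0
0 0 0
1 0 0

After press 5 at (2,1):
0 1 1
1 0 0
0 0 1
0 1 0
1 0 0

After press 6 at (2,2):
0 1 1
1 0 1
0 1 0
0 1 1
1 0 0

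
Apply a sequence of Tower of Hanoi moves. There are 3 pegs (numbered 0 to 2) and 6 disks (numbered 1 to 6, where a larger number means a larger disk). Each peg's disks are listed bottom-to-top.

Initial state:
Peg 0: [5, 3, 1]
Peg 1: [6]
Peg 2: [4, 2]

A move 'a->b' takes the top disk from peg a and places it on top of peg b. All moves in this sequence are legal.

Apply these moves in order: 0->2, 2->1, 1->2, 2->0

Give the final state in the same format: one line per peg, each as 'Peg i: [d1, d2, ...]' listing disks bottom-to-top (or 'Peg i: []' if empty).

After move 1 (0->2):
Peg 0: [5, 3]
Peg 1: [6]
Peg 2: [4, 2, 1]

After move 2 (2->1):
Peg 0: [5, 3]
Peg 1: [6, 1]
Peg 2: [4, 2]

After move 3 (1->2):
Peg 0: [5, 3]
Peg 1: [6]
Peg 2: [4, 2, 1]

After move 4 (2->0):
Peg 0: [5, 3, 1]
Peg 1: [6]
Peg 2: [4, 2]

Answer: Peg 0: [5, 3, 1]
Peg 1: [6]
Peg 2: [4, 2]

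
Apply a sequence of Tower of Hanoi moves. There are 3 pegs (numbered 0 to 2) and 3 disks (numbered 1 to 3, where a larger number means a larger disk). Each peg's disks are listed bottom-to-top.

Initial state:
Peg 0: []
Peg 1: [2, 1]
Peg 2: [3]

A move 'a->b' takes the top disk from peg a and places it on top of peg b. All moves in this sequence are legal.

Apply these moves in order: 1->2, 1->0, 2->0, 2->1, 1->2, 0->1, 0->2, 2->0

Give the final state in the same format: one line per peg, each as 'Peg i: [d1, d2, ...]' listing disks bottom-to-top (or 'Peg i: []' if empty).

Answer: Peg 0: [2]
Peg 1: [1]
Peg 2: [3]

Derivation:
After move 1 (1->2):
Peg 0: []
Peg 1: [2]
Peg 2: [3, 1]

After move 2 (1->0):
Peg 0: [2]
Peg 1: []
Peg 2: [3, 1]

After move 3 (2->0):
Peg 0: [2, 1]
Peg 1: []
Peg 2: [3]

After move 4 (2->1):
Peg 0: [2, 1]
Peg 1: [3]
Peg 2: []

After move 5 (1->2):
Peg 0: [2, 1]
Peg 1: []
Peg 2: [3]

After move 6 (0->1):
Peg 0: [2]
Peg 1: [1]
Peg 2: [3]

After move 7 (0->2):
Peg 0: []
Peg 1: [1]
Peg 2: [3, 2]

After move 8 (2->0):
Peg 0: [2]
Peg 1: [1]
Peg 2: [3]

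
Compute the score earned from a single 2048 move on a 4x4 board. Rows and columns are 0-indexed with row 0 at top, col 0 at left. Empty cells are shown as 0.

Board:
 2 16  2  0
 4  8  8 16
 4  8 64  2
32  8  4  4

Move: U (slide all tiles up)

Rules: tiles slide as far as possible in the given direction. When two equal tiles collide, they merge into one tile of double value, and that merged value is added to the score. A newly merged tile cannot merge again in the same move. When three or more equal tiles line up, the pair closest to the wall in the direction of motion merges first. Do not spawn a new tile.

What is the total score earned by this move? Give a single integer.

Answer: 24

Derivation:
Slide up:
col 0: [2, 4, 4, 32] -> [2, 8, 32, 0]  score +8 (running 8)
col 1: [16, 8, 8, 8] -> [16, 16, 8, 0]  score +16 (running 24)
col 2: [2, 8, 64, 4] -> [2, 8, 64, 4]  score +0 (running 24)
col 3: [0, 16, 2, 4] -> [16, 2, 4, 0]  score +0 (running 24)
Board after move:
 2 16  2 16
 8 16  8  2
32  8 64  4
 0  0  4  0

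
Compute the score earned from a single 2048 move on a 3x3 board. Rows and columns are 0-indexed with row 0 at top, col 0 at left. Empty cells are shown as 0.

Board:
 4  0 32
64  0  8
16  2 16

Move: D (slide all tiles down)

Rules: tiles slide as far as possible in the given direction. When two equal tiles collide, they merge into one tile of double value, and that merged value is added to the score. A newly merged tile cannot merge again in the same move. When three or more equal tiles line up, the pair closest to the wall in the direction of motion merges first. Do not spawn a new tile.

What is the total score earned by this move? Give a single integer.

Answer: 0

Derivation:
Slide down:
col 0: [4, 64, 16] -> [4, 64, 16]  score +0 (running 0)
col 1: [0, 0, 2] -> [0, 0, 2]  score +0 (running 0)
col 2: [32, 8, 16] -> [32, 8, 16]  score +0 (running 0)
Board after move:
 4  0 32
64  0  8
16  2 16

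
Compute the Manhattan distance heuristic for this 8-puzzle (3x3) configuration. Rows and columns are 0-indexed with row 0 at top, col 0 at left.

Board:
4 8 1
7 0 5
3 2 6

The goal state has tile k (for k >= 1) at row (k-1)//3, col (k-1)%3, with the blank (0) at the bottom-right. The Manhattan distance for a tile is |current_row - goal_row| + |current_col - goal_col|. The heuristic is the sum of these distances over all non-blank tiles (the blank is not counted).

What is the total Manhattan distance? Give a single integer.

Answer: 14

Derivation:
Tile 4: at (0,0), goal (1,0), distance |0-1|+|0-0| = 1
Tile 8: at (0,1), goal (2,1), distance |0-2|+|1-1| = 2
Tile 1: at (0,2), goal (0,0), distance |0-0|+|2-0| = 2
Tile 7: at (1,0), goal (2,0), distance |1-2|+|0-0| = 1
Tile 5: at (1,2), goal (1,1), distance |1-1|+|2-1| = 1
Tile 3: at (2,0), goal (0,2), distance |2-0|+|0-2| = 4
Tile 2: at (2,1), goal (0,1), distance |2-0|+|1-1| = 2
Tile 6: at (2,2), goal (1,2), distance |2-1|+|2-2| = 1
Sum: 1 + 2 + 2 + 1 + 1 + 4 + 2 + 1 = 14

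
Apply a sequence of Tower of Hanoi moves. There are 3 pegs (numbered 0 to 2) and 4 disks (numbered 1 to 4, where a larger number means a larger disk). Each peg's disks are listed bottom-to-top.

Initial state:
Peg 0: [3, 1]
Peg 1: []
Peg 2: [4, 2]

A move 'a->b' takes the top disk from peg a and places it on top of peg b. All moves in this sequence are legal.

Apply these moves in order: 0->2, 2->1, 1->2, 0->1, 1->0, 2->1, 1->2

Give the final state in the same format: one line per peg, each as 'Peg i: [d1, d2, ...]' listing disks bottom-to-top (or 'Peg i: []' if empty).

After move 1 (0->2):
Peg 0: [3]
Peg 1: []
Peg 2: [4, 2, 1]

After move 2 (2->1):
Peg 0: [3]
Peg 1: [1]
Peg 2: [4, 2]

After move 3 (1->2):
Peg 0: [3]
Peg 1: []
Peg 2: [4, 2, 1]

After move 4 (0->1):
Peg 0: []
Peg 1: [3]
Peg 2: [4, 2, 1]

After move 5 (1->0):
Peg 0: [3]
Peg 1: []
Peg 2: [4, 2, 1]

After move 6 (2->1):
Peg 0: [3]
Peg 1: [1]
Peg 2: [4, 2]

After move 7 (1->2):
Peg 0: [3]
Peg 1: []
Peg 2: [4, 2, 1]

Answer: Peg 0: [3]
Peg 1: []
Peg 2: [4, 2, 1]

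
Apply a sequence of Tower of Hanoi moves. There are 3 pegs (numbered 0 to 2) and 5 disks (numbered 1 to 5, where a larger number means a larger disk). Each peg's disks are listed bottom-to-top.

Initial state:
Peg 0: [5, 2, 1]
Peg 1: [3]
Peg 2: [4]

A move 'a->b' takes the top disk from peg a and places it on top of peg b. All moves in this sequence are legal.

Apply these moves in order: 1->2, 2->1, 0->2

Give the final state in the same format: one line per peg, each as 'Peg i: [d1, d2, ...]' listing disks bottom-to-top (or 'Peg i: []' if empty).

After move 1 (1->2):
Peg 0: [5, 2, 1]
Peg 1: []
Peg 2: [4, 3]

After move 2 (2->1):
Peg 0: [5, 2, 1]
Peg 1: [3]
Peg 2: [4]

After move 3 (0->2):
Peg 0: [5, 2]
Peg 1: [3]
Peg 2: [4, 1]

Answer: Peg 0: [5, 2]
Peg 1: [3]
Peg 2: [4, 1]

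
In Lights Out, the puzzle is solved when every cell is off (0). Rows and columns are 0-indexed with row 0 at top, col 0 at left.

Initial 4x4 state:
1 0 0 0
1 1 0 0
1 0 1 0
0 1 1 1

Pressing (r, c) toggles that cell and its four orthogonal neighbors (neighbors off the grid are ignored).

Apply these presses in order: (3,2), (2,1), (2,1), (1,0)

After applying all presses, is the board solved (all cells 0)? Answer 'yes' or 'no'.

After press 1 at (3,2):
1 0 0 0
1 1 0 0
1 0 0 0
0 0 0 0

After press 2 at (2,1):
1 0 0 0
1 0 0 0
0 1 1 0
0 1 0 0

After press 3 at (2,1):
1 0 0 0
1 1 0 0
1 0 0 0
0 0 0 0

After press 4 at (1,0):
0 0 0 0
0 0 0 0
0 0 0 0
0 0 0 0

Lights still on: 0

Answer: yes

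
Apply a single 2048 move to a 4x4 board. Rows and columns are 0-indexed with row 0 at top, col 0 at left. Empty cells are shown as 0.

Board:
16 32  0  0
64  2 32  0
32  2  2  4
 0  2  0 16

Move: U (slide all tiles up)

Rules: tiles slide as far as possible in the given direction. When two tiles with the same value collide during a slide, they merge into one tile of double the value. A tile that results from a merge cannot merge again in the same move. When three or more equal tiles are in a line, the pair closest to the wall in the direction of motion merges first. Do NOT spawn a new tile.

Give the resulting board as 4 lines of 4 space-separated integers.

Answer: 16 32 32  4
64  4  2 16
32  2  0  0
 0  0  0  0

Derivation:
Slide up:
col 0: [16, 64, 32, 0] -> [16, 64, 32, 0]
col 1: [32, 2, 2, 2] -> [32, 4, 2, 0]
col 2: [0, 32, 2, 0] -> [32, 2, 0, 0]
col 3: [0, 0, 4, 16] -> [4, 16, 0, 0]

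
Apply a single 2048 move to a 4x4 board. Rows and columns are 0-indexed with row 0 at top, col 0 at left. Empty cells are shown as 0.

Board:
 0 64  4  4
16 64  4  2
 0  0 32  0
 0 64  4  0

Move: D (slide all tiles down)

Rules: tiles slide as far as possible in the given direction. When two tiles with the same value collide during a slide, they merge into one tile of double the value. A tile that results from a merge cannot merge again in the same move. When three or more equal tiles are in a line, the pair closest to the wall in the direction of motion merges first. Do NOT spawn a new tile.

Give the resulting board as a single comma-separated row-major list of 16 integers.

Answer: 0, 0, 0, 0, 0, 0, 8, 0, 0, 64, 32, 4, 16, 128, 4, 2

Derivation:
Slide down:
col 0: [0, 16, 0, 0] -> [0, 0, 0, 16]
col 1: [64, 64, 0, 64] -> [0, 0, 64, 128]
col 2: [4, 4, 32, 4] -> [0, 8, 32, 4]
col 3: [4, 2, 0, 0] -> [0, 0, 4, 2]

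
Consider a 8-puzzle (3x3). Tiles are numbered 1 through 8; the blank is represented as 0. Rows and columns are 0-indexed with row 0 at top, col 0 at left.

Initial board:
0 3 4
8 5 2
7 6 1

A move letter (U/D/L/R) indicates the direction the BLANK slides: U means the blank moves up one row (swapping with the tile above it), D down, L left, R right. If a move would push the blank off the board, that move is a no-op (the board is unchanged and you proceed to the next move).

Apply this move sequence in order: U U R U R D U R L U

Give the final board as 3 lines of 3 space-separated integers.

Answer: 3 0 4
8 5 2
7 6 1

Derivation:
After move 1 (U):
0 3 4
8 5 2
7 6 1

After move 2 (U):
0 3 4
8 5 2
7 6 1

After move 3 (R):
3 0 4
8 5 2
7 6 1

After move 4 (U):
3 0 4
8 5 2
7 6 1

After move 5 (R):
3 4 0
8 5 2
7 6 1

After move 6 (D):
3 4 2
8 5 0
7 6 1

After move 7 (U):
3 4 0
8 5 2
7 6 1

After move 8 (R):
3 4 0
8 5 2
7 6 1

After move 9 (L):
3 0 4
8 5 2
7 6 1

After move 10 (U):
3 0 4
8 5 2
7 6 1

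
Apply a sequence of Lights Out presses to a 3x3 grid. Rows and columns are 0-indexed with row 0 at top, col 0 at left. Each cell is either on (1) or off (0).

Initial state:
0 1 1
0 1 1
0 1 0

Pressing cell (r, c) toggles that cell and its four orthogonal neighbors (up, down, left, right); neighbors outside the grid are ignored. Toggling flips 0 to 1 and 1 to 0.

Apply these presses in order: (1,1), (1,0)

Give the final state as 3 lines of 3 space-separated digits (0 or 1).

Answer: 1 0 1
0 1 0
1 0 0

Derivation:
After press 1 at (1,1):
0 0 1
1 0 0
0 0 0

After press 2 at (1,0):
1 0 1
0 1 0
1 0 0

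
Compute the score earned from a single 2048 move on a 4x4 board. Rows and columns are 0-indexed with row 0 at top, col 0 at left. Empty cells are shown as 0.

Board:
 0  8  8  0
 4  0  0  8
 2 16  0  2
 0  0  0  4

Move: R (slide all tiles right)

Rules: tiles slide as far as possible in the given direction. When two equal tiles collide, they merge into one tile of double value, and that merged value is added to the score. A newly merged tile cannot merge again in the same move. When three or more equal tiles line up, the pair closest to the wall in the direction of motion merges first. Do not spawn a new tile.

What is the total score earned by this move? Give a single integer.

Slide right:
row 0: [0, 8, 8, 0] -> [0, 0, 0, 16]  score +16 (running 16)
row 1: [4, 0, 0, 8] -> [0, 0, 4, 8]  score +0 (running 16)
row 2: [2, 16, 0, 2] -> [0, 2, 16, 2]  score +0 (running 16)
row 3: [0, 0, 0, 4] -> [0, 0, 0, 4]  score +0 (running 16)
Board after move:
 0  0  0 16
 0  0  4  8
 0  2 16  2
 0  0  0  4

Answer: 16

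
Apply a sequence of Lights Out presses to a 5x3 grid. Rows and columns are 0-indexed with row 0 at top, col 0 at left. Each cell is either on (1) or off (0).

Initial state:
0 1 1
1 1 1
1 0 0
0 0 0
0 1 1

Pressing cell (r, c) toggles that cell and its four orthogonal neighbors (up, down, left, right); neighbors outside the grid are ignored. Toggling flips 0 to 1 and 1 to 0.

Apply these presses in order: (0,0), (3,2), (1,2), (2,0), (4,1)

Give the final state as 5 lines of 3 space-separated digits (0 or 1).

After press 1 at (0,0):
1 0 1
0 1 1
1 0 0
0 0 0
0 1 1

After press 2 at (3,2):
1 0 1
0 1 1
1 0 1
0 1 1
0 1 0

After press 3 at (1,2):
1 0 0
0 0 0
1 0 0
0 1 1
0 1 0

After press 4 at (2,0):
1 0 0
1 0 0
0 1 0
1 1 1
0 1 0

After press 5 at (4,1):
1 0 0
1 0 0
0 1 0
1 0 1
1 0 1

Answer: 1 0 0
1 0 0
0 1 0
1 0 1
1 0 1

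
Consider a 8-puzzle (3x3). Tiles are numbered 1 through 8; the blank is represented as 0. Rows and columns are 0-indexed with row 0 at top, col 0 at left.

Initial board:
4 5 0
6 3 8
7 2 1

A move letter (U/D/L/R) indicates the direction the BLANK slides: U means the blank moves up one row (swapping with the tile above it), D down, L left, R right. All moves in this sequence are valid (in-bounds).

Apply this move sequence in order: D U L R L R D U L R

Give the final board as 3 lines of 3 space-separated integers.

Answer: 4 5 0
6 3 8
7 2 1

Derivation:
After move 1 (D):
4 5 8
6 3 0
7 2 1

After move 2 (U):
4 5 0
6 3 8
7 2 1

After move 3 (L):
4 0 5
6 3 8
7 2 1

After move 4 (R):
4 5 0
6 3 8
7 2 1

After move 5 (L):
4 0 5
6 3 8
7 2 1

After move 6 (R):
4 5 0
6 3 8
7 2 1

After move 7 (D):
4 5 8
6 3 0
7 2 1

After move 8 (U):
4 5 0
6 3 8
7 2 1

After move 9 (L):
4 0 5
6 3 8
7 2 1

After move 10 (R):
4 5 0
6 3 8
7 2 1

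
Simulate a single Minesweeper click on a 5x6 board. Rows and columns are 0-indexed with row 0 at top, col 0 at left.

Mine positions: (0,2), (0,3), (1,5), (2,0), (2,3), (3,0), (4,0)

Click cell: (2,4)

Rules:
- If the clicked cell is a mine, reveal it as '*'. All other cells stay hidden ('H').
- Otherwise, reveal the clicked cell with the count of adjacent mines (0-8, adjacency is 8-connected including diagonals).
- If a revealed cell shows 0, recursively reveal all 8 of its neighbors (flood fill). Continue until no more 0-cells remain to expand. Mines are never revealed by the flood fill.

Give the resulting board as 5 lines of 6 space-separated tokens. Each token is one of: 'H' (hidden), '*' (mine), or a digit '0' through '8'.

H H H H H H
H H H H H H
H H H H 2 H
H H H H H H
H H H H H H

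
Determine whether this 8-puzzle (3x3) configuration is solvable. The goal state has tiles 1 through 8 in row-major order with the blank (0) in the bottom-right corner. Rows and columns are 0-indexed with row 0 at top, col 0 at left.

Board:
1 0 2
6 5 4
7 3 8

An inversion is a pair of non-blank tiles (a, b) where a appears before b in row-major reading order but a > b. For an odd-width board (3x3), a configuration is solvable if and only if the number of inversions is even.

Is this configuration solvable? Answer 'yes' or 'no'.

Answer: no

Derivation:
Inversions (pairs i<j in row-major order where tile[i] > tile[j] > 0): 7
7 is odd, so the puzzle is not solvable.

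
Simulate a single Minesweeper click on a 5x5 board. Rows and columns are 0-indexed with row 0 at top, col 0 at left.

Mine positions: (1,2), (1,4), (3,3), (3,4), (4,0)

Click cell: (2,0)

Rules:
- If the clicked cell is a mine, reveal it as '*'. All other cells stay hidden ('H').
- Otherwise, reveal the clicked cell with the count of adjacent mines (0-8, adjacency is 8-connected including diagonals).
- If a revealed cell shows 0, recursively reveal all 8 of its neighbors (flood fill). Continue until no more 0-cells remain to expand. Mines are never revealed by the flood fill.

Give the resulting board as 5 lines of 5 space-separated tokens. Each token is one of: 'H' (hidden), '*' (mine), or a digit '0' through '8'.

0 1 H H H
0 1 H H H
0 1 H H H
1 1 H H H
H H H H H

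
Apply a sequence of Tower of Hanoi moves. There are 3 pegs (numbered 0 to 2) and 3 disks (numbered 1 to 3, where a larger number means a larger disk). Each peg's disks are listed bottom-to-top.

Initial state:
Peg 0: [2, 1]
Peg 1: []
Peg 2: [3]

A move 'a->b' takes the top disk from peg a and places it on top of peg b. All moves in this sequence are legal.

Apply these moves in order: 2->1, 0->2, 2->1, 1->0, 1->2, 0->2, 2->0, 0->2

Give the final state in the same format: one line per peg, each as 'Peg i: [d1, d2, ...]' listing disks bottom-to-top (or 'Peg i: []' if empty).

After move 1 (2->1):
Peg 0: [2, 1]
Peg 1: [3]
Peg 2: []

After move 2 (0->2):
Peg 0: [2]
Peg 1: [3]
Peg 2: [1]

After move 3 (2->1):
Peg 0: [2]
Peg 1: [3, 1]
Peg 2: []

After move 4 (1->0):
Peg 0: [2, 1]
Peg 1: [3]
Peg 2: []

After move 5 (1->2):
Peg 0: [2, 1]
Peg 1: []
Peg 2: [3]

After move 6 (0->2):
Peg 0: [2]
Peg 1: []
Peg 2: [3, 1]

After move 7 (2->0):
Peg 0: [2, 1]
Peg 1: []
Peg 2: [3]

After move 8 (0->2):
Peg 0: [2]
Peg 1: []
Peg 2: [3, 1]

Answer: Peg 0: [2]
Peg 1: []
Peg 2: [3, 1]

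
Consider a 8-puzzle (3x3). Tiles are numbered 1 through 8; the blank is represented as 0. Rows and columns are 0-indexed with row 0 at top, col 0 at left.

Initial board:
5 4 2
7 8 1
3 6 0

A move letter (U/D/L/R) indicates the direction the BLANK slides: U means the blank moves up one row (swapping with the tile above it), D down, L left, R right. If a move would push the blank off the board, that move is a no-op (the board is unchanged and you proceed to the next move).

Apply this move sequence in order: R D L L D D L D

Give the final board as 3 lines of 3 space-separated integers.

Answer: 5 4 2
7 8 1
0 3 6

Derivation:
After move 1 (R):
5 4 2
7 8 1
3 6 0

After move 2 (D):
5 4 2
7 8 1
3 6 0

After move 3 (L):
5 4 2
7 8 1
3 0 6

After move 4 (L):
5 4 2
7 8 1
0 3 6

After move 5 (D):
5 4 2
7 8 1
0 3 6

After move 6 (D):
5 4 2
7 8 1
0 3 6

After move 7 (L):
5 4 2
7 8 1
0 3 6

After move 8 (D):
5 4 2
7 8 1
0 3 6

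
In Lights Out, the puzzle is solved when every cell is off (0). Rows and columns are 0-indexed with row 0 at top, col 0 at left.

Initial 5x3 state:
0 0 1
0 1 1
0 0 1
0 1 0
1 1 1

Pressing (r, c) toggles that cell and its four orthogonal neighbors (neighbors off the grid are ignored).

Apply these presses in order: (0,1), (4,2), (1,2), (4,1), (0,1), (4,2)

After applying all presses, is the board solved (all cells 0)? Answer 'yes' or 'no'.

After press 1 at (0,1):
1 1 0
0 0 1
0 0 1
0 1 0
1 1 1

After press 2 at (4,2):
1 1 0
0 0 1
0 0 1
0 1 1
1 0 0

After press 3 at (1,2):
1 1 1
0 1 0
0 0 0
0 1 1
1 0 0

After press 4 at (4,1):
1 1 1
0 1 0
0 0 0
0 0 1
0 1 1

After press 5 at (0,1):
0 0 0
0 0 0
0 0 0
0 0 1
0 1 1

After press 6 at (4,2):
0 0 0
0 0 0
0 0 0
0 0 0
0 0 0

Lights still on: 0

Answer: yes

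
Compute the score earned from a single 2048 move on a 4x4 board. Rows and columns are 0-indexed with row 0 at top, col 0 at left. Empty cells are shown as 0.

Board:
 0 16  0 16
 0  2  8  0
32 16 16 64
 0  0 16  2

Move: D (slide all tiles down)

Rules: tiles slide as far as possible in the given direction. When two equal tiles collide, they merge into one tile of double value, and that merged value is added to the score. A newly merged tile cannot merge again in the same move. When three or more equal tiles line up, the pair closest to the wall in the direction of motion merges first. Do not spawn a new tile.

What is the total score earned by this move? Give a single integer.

Slide down:
col 0: [0, 0, 32, 0] -> [0, 0, 0, 32]  score +0 (running 0)
col 1: [16, 2, 16, 0] -> [0, 16, 2, 16]  score +0 (running 0)
col 2: [0, 8, 16, 16] -> [0, 0, 8, 32]  score +32 (running 32)
col 3: [16, 0, 64, 2] -> [0, 16, 64, 2]  score +0 (running 32)
Board after move:
 0  0  0  0
 0 16  0 16
 0  2  8 64
32 16 32  2

Answer: 32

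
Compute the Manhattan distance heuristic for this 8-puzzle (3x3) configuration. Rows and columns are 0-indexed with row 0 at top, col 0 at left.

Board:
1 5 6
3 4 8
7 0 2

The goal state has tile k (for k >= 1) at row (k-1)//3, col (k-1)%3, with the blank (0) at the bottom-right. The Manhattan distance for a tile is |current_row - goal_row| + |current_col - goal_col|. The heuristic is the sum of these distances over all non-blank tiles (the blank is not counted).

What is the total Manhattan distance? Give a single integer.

Answer: 11

Derivation:
Tile 1: at (0,0), goal (0,0), distance |0-0|+|0-0| = 0
Tile 5: at (0,1), goal (1,1), distance |0-1|+|1-1| = 1
Tile 6: at (0,2), goal (1,2), distance |0-1|+|2-2| = 1
Tile 3: at (1,0), goal (0,2), distance |1-0|+|0-2| = 3
Tile 4: at (1,1), goal (1,0), distance |1-1|+|1-0| = 1
Tile 8: at (1,2), goal (2,1), distance |1-2|+|2-1| = 2
Tile 7: at (2,0), goal (2,0), distance |2-2|+|0-0| = 0
Tile 2: at (2,2), goal (0,1), distance |2-0|+|2-1| = 3
Sum: 0 + 1 + 1 + 3 + 1 + 2 + 0 + 3 = 11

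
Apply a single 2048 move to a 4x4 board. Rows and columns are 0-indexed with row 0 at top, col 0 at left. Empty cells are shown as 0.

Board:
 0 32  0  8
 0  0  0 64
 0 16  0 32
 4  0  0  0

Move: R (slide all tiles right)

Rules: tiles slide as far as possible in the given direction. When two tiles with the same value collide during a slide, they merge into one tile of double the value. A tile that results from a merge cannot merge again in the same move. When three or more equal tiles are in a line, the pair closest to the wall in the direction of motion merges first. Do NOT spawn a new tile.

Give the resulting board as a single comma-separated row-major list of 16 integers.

Answer: 0, 0, 32, 8, 0, 0, 0, 64, 0, 0, 16, 32, 0, 0, 0, 4

Derivation:
Slide right:
row 0: [0, 32, 0, 8] -> [0, 0, 32, 8]
row 1: [0, 0, 0, 64] -> [0, 0, 0, 64]
row 2: [0, 16, 0, 32] -> [0, 0, 16, 32]
row 3: [4, 0, 0, 0] -> [0, 0, 0, 4]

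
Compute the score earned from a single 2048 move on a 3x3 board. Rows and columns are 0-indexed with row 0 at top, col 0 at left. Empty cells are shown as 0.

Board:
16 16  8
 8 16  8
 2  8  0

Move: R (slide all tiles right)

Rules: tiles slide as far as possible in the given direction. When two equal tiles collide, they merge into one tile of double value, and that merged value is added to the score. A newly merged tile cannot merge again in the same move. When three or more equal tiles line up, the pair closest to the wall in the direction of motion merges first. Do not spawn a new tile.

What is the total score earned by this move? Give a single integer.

Answer: 32

Derivation:
Slide right:
row 0: [16, 16, 8] -> [0, 32, 8]  score +32 (running 32)
row 1: [8, 16, 8] -> [8, 16, 8]  score +0 (running 32)
row 2: [2, 8, 0] -> [0, 2, 8]  score +0 (running 32)
Board after move:
 0 32  8
 8 16  8
 0  2  8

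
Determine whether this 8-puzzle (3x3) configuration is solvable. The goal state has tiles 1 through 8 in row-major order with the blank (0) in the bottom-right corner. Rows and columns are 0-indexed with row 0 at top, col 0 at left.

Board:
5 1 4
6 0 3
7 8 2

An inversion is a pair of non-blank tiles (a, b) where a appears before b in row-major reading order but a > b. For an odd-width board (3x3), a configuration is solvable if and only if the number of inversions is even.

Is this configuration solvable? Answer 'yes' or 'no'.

Inversions (pairs i<j in row-major order where tile[i] > tile[j] > 0): 11
11 is odd, so the puzzle is not solvable.

Answer: no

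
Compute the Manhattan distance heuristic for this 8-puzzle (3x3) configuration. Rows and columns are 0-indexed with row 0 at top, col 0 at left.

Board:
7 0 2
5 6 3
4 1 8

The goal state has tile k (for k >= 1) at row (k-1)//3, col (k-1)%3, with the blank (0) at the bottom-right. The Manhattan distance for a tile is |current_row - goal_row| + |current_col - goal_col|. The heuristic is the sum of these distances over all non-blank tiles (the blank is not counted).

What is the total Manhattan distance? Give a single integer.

Answer: 11

Derivation:
Tile 7: (0,0)->(2,0) = 2
Tile 2: (0,2)->(0,1) = 1
Tile 5: (1,0)->(1,1) = 1
Tile 6: (1,1)->(1,2) = 1
Tile 3: (1,2)->(0,2) = 1
Tile 4: (2,0)->(1,0) = 1
Tile 1: (2,1)->(0,0) = 3
Tile 8: (2,2)->(2,1) = 1
Sum: 2 + 1 + 1 + 1 + 1 + 1 + 3 + 1 = 11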